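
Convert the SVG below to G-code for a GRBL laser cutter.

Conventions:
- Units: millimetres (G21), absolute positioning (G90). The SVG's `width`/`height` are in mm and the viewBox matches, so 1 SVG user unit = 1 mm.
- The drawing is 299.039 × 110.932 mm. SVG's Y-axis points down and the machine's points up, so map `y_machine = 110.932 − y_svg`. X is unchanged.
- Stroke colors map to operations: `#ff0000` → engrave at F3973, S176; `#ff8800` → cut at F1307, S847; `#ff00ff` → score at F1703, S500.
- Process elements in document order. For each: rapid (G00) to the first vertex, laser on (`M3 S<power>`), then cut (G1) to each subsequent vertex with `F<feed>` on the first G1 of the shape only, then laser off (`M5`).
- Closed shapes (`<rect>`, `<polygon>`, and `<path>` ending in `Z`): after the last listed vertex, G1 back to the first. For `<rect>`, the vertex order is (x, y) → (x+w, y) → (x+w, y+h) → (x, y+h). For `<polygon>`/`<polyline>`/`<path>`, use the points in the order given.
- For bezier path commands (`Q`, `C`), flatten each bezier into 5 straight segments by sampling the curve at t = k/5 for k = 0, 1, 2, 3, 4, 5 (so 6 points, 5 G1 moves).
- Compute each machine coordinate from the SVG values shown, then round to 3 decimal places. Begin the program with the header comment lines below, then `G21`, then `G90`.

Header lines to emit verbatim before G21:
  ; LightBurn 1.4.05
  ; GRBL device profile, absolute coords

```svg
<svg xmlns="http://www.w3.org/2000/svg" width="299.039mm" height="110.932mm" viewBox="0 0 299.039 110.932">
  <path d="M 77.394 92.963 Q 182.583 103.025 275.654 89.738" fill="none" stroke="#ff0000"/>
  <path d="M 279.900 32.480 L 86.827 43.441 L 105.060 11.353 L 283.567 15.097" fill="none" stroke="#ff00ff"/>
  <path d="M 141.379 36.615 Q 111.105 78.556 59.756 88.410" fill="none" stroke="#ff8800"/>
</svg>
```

; LightBurn 1.4.05
; GRBL device profile, absolute coords
G21
G90
G00 X77.394 Y17.969
M3 S176
G1 X118.985 Y14.878 F3973
G1 X159.606 Y13.655
G1 X199.258 Y14.300
G1 X237.941 Y16.813
G1 X275.654 Y21.194
M5
G00 X279.900 Y78.452
M3 S500
G1 X86.827 Y67.491 F1703
G1 X105.060 Y99.579
G1 X283.567 Y95.835
M5
G00 X141.379 Y74.317
M3 S847
G1 X128.426 Y58.824 F1307
G1 X113.788 Y45.898
G1 X97.463 Y35.539
G1 X79.453 Y27.747
G1 X59.756 Y22.522
M5

viewBox `0 0 299.039 110.932` with mm width/height → 1 unit = 1 mm. Flip: y_m = 110.932 − y_svg.

**Shape 1** — `<path>` quadratic bezier, stroke `#ff0000` → engrave (S176, F3973). Control points (SVG): P0=(77.394,92.963), P1=(182.583,103.025), P2=(275.654,89.738); sampled at t=k/5. Machine vertices: (77.394,17.969) → (118.985,14.878) → (159.606,13.655) → (199.258,14.300) → (237.941,16.813) → (275.654,21.194). Open path.

**Shape 2** — `<path>` open polyline, stroke `#ff00ff` → score (S500, F1703). Machine vertices: (279.900,78.452) → (86.827,67.491) → (105.060,99.579) → (283.567,95.835). Open path.

**Shape 3** — `<path>` quadratic bezier, stroke `#ff8800` → cut (S847, F1307). Control points (SVG): P0=(141.379,36.615), P1=(111.105,78.556), P2=(59.756,88.410); sampled at t=k/5. Machine vertices: (141.379,74.317) → (128.426,58.824) → (113.788,45.898) → (97.463,35.539) → (79.453,27.747) → (59.756,22.522). Open path.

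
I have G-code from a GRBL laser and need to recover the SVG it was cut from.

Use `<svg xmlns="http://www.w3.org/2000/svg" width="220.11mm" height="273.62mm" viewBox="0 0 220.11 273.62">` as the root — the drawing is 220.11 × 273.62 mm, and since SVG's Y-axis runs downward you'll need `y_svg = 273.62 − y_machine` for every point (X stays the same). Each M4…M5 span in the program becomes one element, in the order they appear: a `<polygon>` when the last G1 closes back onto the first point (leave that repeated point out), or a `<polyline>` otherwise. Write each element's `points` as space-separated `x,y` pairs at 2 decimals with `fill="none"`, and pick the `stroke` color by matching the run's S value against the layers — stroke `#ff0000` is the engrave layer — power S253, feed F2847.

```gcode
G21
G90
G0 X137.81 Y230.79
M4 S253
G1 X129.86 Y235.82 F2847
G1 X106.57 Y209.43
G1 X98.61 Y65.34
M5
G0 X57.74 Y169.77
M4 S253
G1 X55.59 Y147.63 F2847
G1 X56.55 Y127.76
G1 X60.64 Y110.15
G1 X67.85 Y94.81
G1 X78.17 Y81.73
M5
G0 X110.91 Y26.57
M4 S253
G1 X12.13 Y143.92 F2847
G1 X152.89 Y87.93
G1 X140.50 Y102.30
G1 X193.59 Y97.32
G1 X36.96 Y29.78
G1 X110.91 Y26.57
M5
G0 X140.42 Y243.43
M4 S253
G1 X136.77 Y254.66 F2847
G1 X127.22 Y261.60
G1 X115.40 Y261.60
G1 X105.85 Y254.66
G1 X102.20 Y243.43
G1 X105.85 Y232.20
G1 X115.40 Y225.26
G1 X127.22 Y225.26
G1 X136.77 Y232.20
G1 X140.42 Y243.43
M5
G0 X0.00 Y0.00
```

Each laser-on run becomes one SVG element. Flip Y back into SVG space with y_svg = 273.62 − y_machine. Every run uses S253, so all elements get stroke `#ff0000` (engrave).

Run 1: The run is open, so emit a `<polyline>` with points (Y-flipped): 137.81,42.83 129.86,37.80 106.57,64.19 98.61,208.28.

Run 2: The run is open, so emit a `<polyline>` with points (Y-flipped): 57.74,103.85 55.59,125.99 56.55,145.86 60.64,163.47 67.85,178.81 78.17,191.89.

Run 3: The run returns to its start, so emit a `<polygon>` with points (Y-flipped): 110.91,247.05 12.13,129.70 152.89,185.69 140.50,171.32 193.59,176.30 36.96,243.84.

Run 4: The run returns to its start, so emit a `<polygon>` with points (Y-flipped): 140.42,30.19 136.77,18.96 127.22,12.02 115.40,12.02 105.85,18.96 102.20,30.19 105.85,41.42 115.40,48.36 127.22,48.36 136.77,41.42.

<svg xmlns="http://www.w3.org/2000/svg" width="220.11mm" height="273.62mm" viewBox="0 0 220.11 273.62">
  <polyline points="137.81,42.83 129.86,37.80 106.57,64.19 98.61,208.28" fill="none" stroke="#ff0000"/>
  <polyline points="57.74,103.85 55.59,125.99 56.55,145.86 60.64,163.47 67.85,178.81 78.17,191.89" fill="none" stroke="#ff0000"/>
  <polygon points="110.91,247.05 12.13,129.70 152.89,185.69 140.50,171.32 193.59,176.30 36.96,243.84" fill="none" stroke="#ff0000"/>
  <polygon points="140.42,30.19 136.77,18.96 127.22,12.02 115.40,12.02 105.85,18.96 102.20,30.19 105.85,41.42 115.40,48.36 127.22,48.36 136.77,41.42" fill="none" stroke="#ff0000"/>
</svg>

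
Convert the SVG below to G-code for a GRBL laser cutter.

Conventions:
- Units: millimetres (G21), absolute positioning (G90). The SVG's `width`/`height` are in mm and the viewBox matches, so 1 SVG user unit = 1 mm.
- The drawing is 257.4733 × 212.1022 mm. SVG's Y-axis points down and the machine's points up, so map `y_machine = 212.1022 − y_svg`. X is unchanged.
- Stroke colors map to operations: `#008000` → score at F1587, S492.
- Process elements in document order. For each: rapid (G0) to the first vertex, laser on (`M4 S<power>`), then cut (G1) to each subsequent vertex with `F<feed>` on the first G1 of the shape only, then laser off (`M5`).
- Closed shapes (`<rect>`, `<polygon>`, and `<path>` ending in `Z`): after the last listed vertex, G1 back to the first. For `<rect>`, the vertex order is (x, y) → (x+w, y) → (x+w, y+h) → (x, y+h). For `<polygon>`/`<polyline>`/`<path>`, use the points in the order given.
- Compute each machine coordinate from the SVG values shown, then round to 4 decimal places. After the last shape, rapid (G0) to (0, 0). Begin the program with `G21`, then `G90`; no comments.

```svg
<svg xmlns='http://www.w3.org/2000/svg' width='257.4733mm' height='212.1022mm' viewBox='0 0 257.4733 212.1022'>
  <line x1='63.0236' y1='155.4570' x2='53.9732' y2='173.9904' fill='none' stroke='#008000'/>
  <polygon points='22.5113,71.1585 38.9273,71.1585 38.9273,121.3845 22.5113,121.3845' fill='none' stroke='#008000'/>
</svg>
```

G21
G90
G0 X63.0236 Y56.6452
M4 S492
G1 X53.9732 Y38.1118 F1587
M5
G0 X22.5113 Y140.9437
M4 S492
G1 X38.9273 Y140.9437 F1587
G1 X38.9273 Y90.7177
G1 X22.5113 Y90.7177
G1 X22.5113 Y140.9437
M5
G0 X0.0000 Y0.0000

viewBox `0 0 257.4733 212.1022` with mm width/height → 1 unit = 1 mm. Flip: y_m = 212.1022 − y_svg.

**Shape 1** — `<line>` line segment, stroke `#008000` → score (S492, F1587). Machine vertices: (63.0236,56.6452) → (53.9732,38.1118). Open path.

**Shape 2** — `<polygon>` rectangle, stroke `#008000` → score (S492, F1587). Machine vertices: (22.5113,140.9437) → (38.9273,140.9437) → (38.9273,90.7177) → (22.5113,90.7177) → (22.5113,140.9437). Closed: final G1 returns to the first vertex.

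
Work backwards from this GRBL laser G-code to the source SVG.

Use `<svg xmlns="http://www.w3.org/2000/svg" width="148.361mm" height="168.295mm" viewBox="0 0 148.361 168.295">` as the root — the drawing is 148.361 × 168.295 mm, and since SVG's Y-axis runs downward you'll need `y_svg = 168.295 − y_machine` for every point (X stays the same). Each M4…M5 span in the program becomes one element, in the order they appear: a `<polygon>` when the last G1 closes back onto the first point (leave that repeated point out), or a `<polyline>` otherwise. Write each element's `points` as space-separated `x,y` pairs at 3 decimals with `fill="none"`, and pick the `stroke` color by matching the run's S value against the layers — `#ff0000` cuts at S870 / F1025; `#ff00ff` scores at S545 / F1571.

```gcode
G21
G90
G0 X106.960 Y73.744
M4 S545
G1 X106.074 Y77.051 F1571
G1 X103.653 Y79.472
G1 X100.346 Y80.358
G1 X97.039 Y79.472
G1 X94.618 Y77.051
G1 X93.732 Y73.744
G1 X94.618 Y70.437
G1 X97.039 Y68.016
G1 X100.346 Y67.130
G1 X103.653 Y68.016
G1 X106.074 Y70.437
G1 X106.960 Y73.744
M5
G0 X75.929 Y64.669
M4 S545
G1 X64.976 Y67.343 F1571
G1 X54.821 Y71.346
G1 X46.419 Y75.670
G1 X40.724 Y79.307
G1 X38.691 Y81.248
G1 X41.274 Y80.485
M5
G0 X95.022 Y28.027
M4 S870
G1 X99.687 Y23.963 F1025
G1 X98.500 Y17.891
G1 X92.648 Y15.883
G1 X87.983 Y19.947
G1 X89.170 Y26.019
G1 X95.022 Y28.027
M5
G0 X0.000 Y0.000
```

<svg xmlns="http://www.w3.org/2000/svg" width="148.361mm" height="168.295mm" viewBox="0 0 148.361 168.295">
  <polygon points="106.960,94.551 106.074,91.244 103.653,88.823 100.346,87.937 97.039,88.823 94.618,91.244 93.732,94.551 94.618,97.858 97.039,100.279 100.346,101.165 103.653,100.279 106.074,97.858" fill="none" stroke="#ff00ff"/>
  <polyline points="75.929,103.626 64.976,100.952 54.821,96.949 46.419,92.625 40.724,88.988 38.691,87.047 41.274,87.810" fill="none" stroke="#ff00ff"/>
  <polygon points="95.022,140.268 99.687,144.332 98.500,150.404 92.648,152.412 87.983,148.348 89.170,142.276" fill="none" stroke="#ff0000"/>
</svg>

Each laser-on run becomes one SVG element. Flip Y back into SVG space with y_svg = 168.295 − y_machine.

Run 1: power S545 maps to stroke `#ff00ff` (score). The run returns to its start, so emit a `<polygon>` with points (Y-flipped): 106.960,94.551 106.074,91.244 103.653,88.823 100.346,87.937 97.039,88.823 94.618,91.244 93.732,94.551 94.618,97.858 97.039,100.279 100.346,101.165 103.653,100.279 106.074,97.858.

Run 2: power S545 maps to stroke `#ff00ff` (score). The run is open, so emit a `<polyline>` with points (Y-flipped): 75.929,103.626 64.976,100.952 54.821,96.949 46.419,92.625 40.724,88.988 38.691,87.047 41.274,87.810.

Run 3: power S870 maps to stroke `#ff0000` (cut). The run returns to its start, so emit a `<polygon>` with points (Y-flipped): 95.022,140.268 99.687,144.332 98.500,150.404 92.648,152.412 87.983,148.348 89.170,142.276.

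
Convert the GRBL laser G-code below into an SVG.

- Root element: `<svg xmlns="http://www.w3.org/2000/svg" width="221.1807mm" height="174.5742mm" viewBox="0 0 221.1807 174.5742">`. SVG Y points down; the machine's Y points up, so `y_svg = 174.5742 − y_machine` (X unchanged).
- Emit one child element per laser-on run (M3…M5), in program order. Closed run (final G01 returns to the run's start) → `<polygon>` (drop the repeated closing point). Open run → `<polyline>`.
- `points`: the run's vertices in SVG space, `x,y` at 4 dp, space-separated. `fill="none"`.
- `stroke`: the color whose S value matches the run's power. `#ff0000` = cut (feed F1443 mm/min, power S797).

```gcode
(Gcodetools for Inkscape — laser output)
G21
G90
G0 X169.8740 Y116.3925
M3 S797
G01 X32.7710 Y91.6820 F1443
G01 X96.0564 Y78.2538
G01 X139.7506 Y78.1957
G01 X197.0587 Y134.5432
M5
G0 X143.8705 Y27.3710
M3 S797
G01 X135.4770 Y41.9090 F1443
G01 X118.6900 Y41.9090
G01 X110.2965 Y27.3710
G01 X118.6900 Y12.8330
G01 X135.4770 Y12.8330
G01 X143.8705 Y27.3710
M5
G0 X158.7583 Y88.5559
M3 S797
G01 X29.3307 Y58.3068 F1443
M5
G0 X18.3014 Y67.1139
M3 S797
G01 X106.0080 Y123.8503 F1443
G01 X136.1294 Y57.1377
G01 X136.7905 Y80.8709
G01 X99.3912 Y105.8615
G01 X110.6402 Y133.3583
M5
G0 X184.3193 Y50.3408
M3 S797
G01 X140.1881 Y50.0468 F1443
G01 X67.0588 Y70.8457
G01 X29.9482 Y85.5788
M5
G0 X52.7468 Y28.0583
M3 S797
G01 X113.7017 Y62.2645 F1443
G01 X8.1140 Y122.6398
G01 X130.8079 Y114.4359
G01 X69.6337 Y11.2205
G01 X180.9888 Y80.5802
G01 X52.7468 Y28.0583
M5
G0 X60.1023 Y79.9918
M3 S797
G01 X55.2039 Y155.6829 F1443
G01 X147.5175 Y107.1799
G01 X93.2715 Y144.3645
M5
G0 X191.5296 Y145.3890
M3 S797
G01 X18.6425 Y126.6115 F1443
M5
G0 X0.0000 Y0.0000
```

<svg xmlns="http://www.w3.org/2000/svg" width="221.1807mm" height="174.5742mm" viewBox="0 0 221.1807 174.5742">
  <polyline points="169.8740,58.1817 32.7710,82.8922 96.0564,96.3204 139.7506,96.3785 197.0587,40.0310" fill="none" stroke="#ff0000"/>
  <polygon points="143.8705,147.2032 135.4770,132.6652 118.6900,132.6652 110.2965,147.2032 118.6900,161.7412 135.4770,161.7412" fill="none" stroke="#ff0000"/>
  <polyline points="158.7583,86.0183 29.3307,116.2674" fill="none" stroke="#ff0000"/>
  <polyline points="18.3014,107.4603 106.0080,50.7239 136.1294,117.4365 136.7905,93.7033 99.3912,68.7127 110.6402,41.2159" fill="none" stroke="#ff0000"/>
  <polyline points="184.3193,124.2334 140.1881,124.5274 67.0588,103.7285 29.9482,88.9954" fill="none" stroke="#ff0000"/>
  <polygon points="52.7468,146.5159 113.7017,112.3097 8.1140,51.9344 130.8079,60.1383 69.6337,163.3537 180.9888,93.9940" fill="none" stroke="#ff0000"/>
  <polyline points="60.1023,94.5824 55.2039,18.8913 147.5175,67.3943 93.2715,30.2097" fill="none" stroke="#ff0000"/>
  <polyline points="191.5296,29.1852 18.6425,47.9627" fill="none" stroke="#ff0000"/>
</svg>

Each laser-on run becomes one SVG element. Flip Y back into SVG space with y_svg = 174.5742 − y_machine. Every run uses S797, so all elements get stroke `#ff0000` (cut).

Run 1: The run is open, so emit a `<polyline>` with points (Y-flipped): 169.8740,58.1817 32.7710,82.8922 96.0564,96.3204 139.7506,96.3785 197.0587,40.0310.

Run 2: The run returns to its start, so emit a `<polygon>` with points (Y-flipped): 143.8705,147.2032 135.4770,132.6652 118.6900,132.6652 110.2965,147.2032 118.6900,161.7412 135.4770,161.7412.

Run 3: The run is open, so emit a `<polyline>` with points (Y-flipped): 158.7583,86.0183 29.3307,116.2674.

Run 4: The run is open, so emit a `<polyline>` with points (Y-flipped): 18.3014,107.4603 106.0080,50.7239 136.1294,117.4365 136.7905,93.7033 99.3912,68.7127 110.6402,41.2159.

Run 5: The run is open, so emit a `<polyline>` with points (Y-flipped): 184.3193,124.2334 140.1881,124.5274 67.0588,103.7285 29.9482,88.9954.

Run 6: The run returns to its start, so emit a `<polygon>` with points (Y-flipped): 52.7468,146.5159 113.7017,112.3097 8.1140,51.9344 130.8079,60.1383 69.6337,163.3537 180.9888,93.9940.

Run 7: The run is open, so emit a `<polyline>` with points (Y-flipped): 60.1023,94.5824 55.2039,18.8913 147.5175,67.3943 93.2715,30.2097.

Run 8: The run is open, so emit a `<polyline>` with points (Y-flipped): 191.5296,29.1852 18.6425,47.9627.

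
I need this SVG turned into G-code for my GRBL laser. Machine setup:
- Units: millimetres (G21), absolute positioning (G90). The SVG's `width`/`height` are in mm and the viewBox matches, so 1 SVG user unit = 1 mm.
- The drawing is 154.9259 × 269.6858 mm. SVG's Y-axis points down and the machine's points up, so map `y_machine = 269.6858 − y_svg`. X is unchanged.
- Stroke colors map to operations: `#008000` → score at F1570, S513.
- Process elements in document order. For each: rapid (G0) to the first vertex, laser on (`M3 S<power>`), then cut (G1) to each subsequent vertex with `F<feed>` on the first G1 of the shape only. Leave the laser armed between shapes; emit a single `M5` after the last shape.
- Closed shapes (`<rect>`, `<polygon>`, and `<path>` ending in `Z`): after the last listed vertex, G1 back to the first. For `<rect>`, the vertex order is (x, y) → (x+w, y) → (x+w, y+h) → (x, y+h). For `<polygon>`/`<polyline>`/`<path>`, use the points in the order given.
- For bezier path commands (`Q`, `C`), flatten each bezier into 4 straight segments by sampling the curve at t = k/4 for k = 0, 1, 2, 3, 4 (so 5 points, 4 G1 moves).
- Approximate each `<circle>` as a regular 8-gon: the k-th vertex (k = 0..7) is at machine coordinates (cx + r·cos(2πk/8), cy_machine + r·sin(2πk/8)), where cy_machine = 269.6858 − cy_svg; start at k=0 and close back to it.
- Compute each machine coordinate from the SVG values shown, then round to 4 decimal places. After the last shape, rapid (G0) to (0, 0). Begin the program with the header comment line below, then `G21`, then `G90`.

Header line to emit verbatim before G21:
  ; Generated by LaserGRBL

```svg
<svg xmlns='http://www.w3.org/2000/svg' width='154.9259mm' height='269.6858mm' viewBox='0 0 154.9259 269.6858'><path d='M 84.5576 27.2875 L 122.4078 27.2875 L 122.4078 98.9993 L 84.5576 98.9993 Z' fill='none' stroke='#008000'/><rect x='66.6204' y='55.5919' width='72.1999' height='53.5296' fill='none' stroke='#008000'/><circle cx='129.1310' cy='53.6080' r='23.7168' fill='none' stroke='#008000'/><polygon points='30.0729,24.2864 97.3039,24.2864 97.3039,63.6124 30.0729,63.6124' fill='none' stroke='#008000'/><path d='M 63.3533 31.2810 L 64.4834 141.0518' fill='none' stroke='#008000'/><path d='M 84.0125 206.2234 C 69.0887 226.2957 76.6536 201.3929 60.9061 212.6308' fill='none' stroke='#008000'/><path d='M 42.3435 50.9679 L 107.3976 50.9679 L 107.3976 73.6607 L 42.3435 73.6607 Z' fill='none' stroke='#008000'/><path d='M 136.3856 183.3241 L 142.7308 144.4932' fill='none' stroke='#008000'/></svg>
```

viewBox `0 0 154.9259 269.6858` with mm width/height → 1 unit = 1 mm. Flip: y_m = 269.6858 − y_svg.

**Shape 1** — `<path>` rectangle, stroke `#008000` → score (S513, F1570). Machine vertices: (84.5576,242.3983) → (122.4078,242.3983) → (122.4078,170.6865) → (84.5576,170.6865) → (84.5576,242.3983). Closed: final G1 returns to the first vertex.

**Shape 2** — `<rect>` rectangle, stroke `#008000` → score (S513, F1570). Machine vertices: (66.6204,214.0939) → (138.8203,214.0939) → (138.8203,160.5643) → (66.6204,160.5643) → (66.6204,214.0939). Closed: final G1 returns to the first vertex.

**Shape 3** — `<circle>` circle, stroke `#008000` → score (S513, F1570). Machine vertices: (152.8478,216.0778) → (145.9013,232.8481) → (129.1310,239.7946) → (112.3607,232.8481) → (105.4142,216.0778) → (112.3607,199.3075) → (129.1310,192.3610) → (145.9013,199.3075) → (152.8478,216.0778). Closed: final G1 returns to the first vertex.

**Shape 4** — `<polygon>` rectangle, stroke `#008000` → score (S513, F1570). Machine vertices: (30.0729,245.3994) → (97.3039,245.3994) → (97.3039,206.0734) → (30.0729,206.0734) → (30.0729,245.3994). Closed: final G1 returns to the first vertex.

**Shape 5** — `<path>` line segment, stroke `#008000` → score (S513, F1570). Machine vertices: (63.3533,238.4048) → (64.4834,128.6340). Open path.

**Shape 6** — `<path>` cubic bezier, stroke `#008000` → score (S513, F1570). Control points (SVG): P0=(84.0125,206.2234), P1=(69.0887,226.2957), P2=(76.6536,201.3929), P3=(60.9061,212.6308); sampled at t=k/4. Machine vertices: (84.0125,63.4624) → (76.3206,55.5736) → (72.7682,56.9458) → (69.0613,59.9745) → (60.9061,57.0550). Open path.

**Shape 7** — `<path>` rectangle, stroke `#008000` → score (S513, F1570). Machine vertices: (42.3435,218.7179) → (107.3976,218.7179) → (107.3976,196.0251) → (42.3435,196.0251) → (42.3435,218.7179). Closed: final G1 returns to the first vertex.

**Shape 8** — `<path>` line segment, stroke `#008000` → score (S513, F1570). Machine vertices: (136.3856,86.3617) → (142.7308,125.1926). Open path.

; Generated by LaserGRBL
G21
G90
G0 X84.5576 Y242.3983
M3 S513
G1 X122.4078 Y242.3983 F1570
G1 X122.4078 Y170.6865
G1 X84.5576 Y170.6865
G1 X84.5576 Y242.3983
G0 X66.6204 Y214.0939
M3 S513
G1 X138.8203 Y214.0939 F1570
G1 X138.8203 Y160.5643
G1 X66.6204 Y160.5643
G1 X66.6204 Y214.0939
G0 X152.8478 Y216.0778
M3 S513
G1 X145.9013 Y232.8481 F1570
G1 X129.1310 Y239.7946
G1 X112.3607 Y232.8481
G1 X105.4142 Y216.0778
G1 X112.3607 Y199.3075
G1 X129.1310 Y192.3610
G1 X145.9013 Y199.3075
G1 X152.8478 Y216.0778
G0 X30.0729 Y245.3994
M3 S513
G1 X97.3039 Y245.3994 F1570
G1 X97.3039 Y206.0734
G1 X30.0729 Y206.0734
G1 X30.0729 Y245.3994
G0 X63.3533 Y238.4048
M3 S513
G1 X64.4834 Y128.6340 F1570
G0 X84.0125 Y63.4624
M3 S513
G1 X76.3206 Y55.5736 F1570
G1 X72.7682 Y56.9458
G1 X69.0613 Y59.9745
G1 X60.9061 Y57.0550
G0 X42.3435 Y218.7179
M3 S513
G1 X107.3976 Y218.7179 F1570
G1 X107.3976 Y196.0251
G1 X42.3435 Y196.0251
G1 X42.3435 Y218.7179
G0 X136.3856 Y86.3617
M3 S513
G1 X142.7308 Y125.1926 F1570
M5
G0 X0.0000 Y0.0000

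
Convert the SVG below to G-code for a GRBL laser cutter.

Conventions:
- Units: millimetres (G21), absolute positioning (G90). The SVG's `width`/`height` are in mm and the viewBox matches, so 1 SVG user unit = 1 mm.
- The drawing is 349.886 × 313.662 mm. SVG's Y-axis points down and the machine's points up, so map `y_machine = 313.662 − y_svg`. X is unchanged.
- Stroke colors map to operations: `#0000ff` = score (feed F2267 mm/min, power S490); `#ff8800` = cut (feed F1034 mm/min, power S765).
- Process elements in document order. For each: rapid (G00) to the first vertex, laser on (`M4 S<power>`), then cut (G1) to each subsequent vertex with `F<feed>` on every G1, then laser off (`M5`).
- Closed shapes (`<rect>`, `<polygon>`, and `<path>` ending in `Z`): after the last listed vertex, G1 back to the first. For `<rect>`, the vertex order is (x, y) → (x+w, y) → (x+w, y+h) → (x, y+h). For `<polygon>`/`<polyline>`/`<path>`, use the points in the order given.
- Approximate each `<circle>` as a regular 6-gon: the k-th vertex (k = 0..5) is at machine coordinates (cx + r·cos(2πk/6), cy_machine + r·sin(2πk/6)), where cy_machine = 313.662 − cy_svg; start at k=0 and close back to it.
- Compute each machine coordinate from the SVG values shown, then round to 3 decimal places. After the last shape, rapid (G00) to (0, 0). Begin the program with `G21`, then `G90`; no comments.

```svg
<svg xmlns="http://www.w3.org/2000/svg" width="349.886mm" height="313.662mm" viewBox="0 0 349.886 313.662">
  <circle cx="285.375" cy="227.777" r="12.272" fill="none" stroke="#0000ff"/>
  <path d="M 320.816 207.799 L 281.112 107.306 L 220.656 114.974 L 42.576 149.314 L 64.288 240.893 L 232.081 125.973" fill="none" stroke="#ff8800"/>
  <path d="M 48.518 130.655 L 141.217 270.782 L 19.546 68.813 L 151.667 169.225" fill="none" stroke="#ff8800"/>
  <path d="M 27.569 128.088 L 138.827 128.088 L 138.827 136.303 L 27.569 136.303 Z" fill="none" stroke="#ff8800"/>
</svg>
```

viewBox `0 0 349.886 313.662` with mm width/height → 1 unit = 1 mm. Flip: y_m = 313.662 − y_svg.

**Shape 1** — `<circle>` circle, stroke `#0000ff` → score (S490, F2267). Machine vertices: (297.647,85.885) → (291.511,96.513) → (279.239,96.513) → (273.103,85.885) → (279.239,75.257) → (291.511,75.257) → (297.647,85.885). Closed: final G1 returns to the first vertex.

**Shape 2** — `<path>` open polyline, stroke `#ff8800` → cut (S765, F1034). Machine vertices: (320.816,105.863) → (281.112,206.356) → (220.656,198.688) → (42.576,164.348) → (64.288,72.769) → (232.081,187.689). Open path.

**Shape 3** — `<path>` open polyline, stroke `#ff8800` → cut (S765, F1034). Machine vertices: (48.518,183.007) → (141.217,42.880) → (19.546,244.849) → (151.667,144.437). Open path.

**Shape 4** — `<path>` rectangle, stroke `#ff8800` → cut (S765, F1034). Machine vertices: (27.569,185.574) → (138.827,185.574) → (138.827,177.359) → (27.569,177.359) → (27.569,185.574). Closed: final G1 returns to the first vertex.

G21
G90
G00 X297.647 Y85.885
M4 S490
G1 X291.511 Y96.513 F2267
G1 X279.239 Y96.513 F2267
G1 X273.103 Y85.885 F2267
G1 X279.239 Y75.257 F2267
G1 X291.511 Y75.257 F2267
G1 X297.647 Y85.885 F2267
M5
G00 X320.816 Y105.863
M4 S765
G1 X281.112 Y206.356 F1034
G1 X220.656 Y198.688 F1034
G1 X42.576 Y164.348 F1034
G1 X64.288 Y72.769 F1034
G1 X232.081 Y187.689 F1034
M5
G00 X48.518 Y183.007
M4 S765
G1 X141.217 Y42.880 F1034
G1 X19.546 Y244.849 F1034
G1 X151.667 Y144.437 F1034
M5
G00 X27.569 Y185.574
M4 S765
G1 X138.827 Y185.574 F1034
G1 X138.827 Y177.359 F1034
G1 X27.569 Y177.359 F1034
G1 X27.569 Y185.574 F1034
M5
G00 X0.000 Y0.000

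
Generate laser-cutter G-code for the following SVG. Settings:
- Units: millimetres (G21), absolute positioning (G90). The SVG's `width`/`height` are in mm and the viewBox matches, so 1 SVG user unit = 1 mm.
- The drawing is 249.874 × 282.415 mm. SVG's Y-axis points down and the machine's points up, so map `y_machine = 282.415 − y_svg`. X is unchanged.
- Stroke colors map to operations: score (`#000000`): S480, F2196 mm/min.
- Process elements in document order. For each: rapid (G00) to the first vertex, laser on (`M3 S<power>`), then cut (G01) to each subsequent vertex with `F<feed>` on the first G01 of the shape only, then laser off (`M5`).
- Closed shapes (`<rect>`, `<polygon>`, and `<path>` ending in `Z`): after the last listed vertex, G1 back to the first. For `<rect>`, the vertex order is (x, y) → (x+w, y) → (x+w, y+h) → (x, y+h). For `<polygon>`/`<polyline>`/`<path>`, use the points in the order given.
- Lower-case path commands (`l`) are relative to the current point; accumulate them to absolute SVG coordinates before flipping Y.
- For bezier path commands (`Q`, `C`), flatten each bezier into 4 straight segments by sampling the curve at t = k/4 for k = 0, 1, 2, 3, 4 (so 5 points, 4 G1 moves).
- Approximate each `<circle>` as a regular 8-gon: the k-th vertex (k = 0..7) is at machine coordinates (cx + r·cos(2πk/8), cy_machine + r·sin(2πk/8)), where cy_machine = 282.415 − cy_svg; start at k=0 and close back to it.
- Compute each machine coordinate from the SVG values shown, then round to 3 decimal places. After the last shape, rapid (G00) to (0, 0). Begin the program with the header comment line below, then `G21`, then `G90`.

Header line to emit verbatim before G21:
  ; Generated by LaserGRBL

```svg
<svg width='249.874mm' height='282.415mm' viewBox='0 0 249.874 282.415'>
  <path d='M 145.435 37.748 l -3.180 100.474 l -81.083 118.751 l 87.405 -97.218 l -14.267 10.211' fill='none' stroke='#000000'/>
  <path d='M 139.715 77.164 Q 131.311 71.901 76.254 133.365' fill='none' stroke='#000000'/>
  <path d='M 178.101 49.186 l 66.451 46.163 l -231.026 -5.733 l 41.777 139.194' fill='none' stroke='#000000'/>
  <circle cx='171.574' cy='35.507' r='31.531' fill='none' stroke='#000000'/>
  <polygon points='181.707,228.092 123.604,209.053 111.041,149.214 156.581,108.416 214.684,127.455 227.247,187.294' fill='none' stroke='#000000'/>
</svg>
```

Since the viewBox matches the mm dimensions, user units are millimetres directly. The only transform is the Y-flip y_m = 282.415 − y_svg.

Shape 1 is a open polyline drawn with `<path>`. Its stroke #000000 means score at S480, F2196. After flipping Y the toolpath is (145.435,244.667) → (142.255,144.193) → (61.172,25.442) → (148.577,122.660) → (134.310,112.449).

Shape 2 is a quadratic bezier drawn with `<path>`. Its stroke #000000 means score at S480, F2196. After flipping Y the toolpath is (139.715,205.251) → (132.597,203.712) → (119.648,193.832) → (100.867,175.612) → (76.254,149.050).

Shape 3 is a open polyline drawn with `<path>`. Its stroke #000000 means score at S480, F2196. After flipping Y the toolpath is (178.101,233.229) → (244.552,187.066) → (13.526,192.799) → (55.303,53.605).

Shape 4 is a circle drawn with `<circle>`. Its stroke #000000 means score at S480, F2196. After flipping Y the toolpath is (203.105,246.908) → (193.870,269.204) → (171.574,278.439) → (149.278,269.204) → (140.043,246.908) → (149.278,224.612) → (171.574,215.377) → (193.870,224.612) → (203.105,246.908), returning to the start.

Shape 5 is a regular polygon drawn with `<polygon>`. Its stroke #000000 means score at S480, F2196. After flipping Y the toolpath is (181.707,54.323) → (123.604,73.362) → (111.041,133.201) → (156.581,173.999) → (214.684,154.960) → (227.247,95.121) → (181.707,54.323), returning to the start.

; Generated by LaserGRBL
G21
G90
G00 X145.435 Y244.667
M3 S480
G01 X142.255 Y144.193 F2196
G01 X61.172 Y25.442
G01 X148.577 Y122.660
G01 X134.310 Y112.449
M5
G00 X139.715 Y205.251
M3 S480
G01 X132.597 Y203.712 F2196
G01 X119.648 Y193.832
G01 X100.867 Y175.612
G01 X76.254 Y149.050
M5
G00 X178.101 Y233.229
M3 S480
G01 X244.552 Y187.066 F2196
G01 X13.526 Y192.799
G01 X55.303 Y53.605
M5
G00 X203.105 Y246.908
M3 S480
G01 X193.870 Y269.204 F2196
G01 X171.574 Y278.439
G01 X149.278 Y269.204
G01 X140.043 Y246.908
G01 X149.278 Y224.612
G01 X171.574 Y215.377
G01 X193.870 Y224.612
G01 X203.105 Y246.908
M5
G00 X181.707 Y54.323
M3 S480
G01 X123.604 Y73.362 F2196
G01 X111.041 Y133.201
G01 X156.581 Y173.999
G01 X214.684 Y154.960
G01 X227.247 Y95.121
G01 X181.707 Y54.323
M5
G00 X0.000 Y0.000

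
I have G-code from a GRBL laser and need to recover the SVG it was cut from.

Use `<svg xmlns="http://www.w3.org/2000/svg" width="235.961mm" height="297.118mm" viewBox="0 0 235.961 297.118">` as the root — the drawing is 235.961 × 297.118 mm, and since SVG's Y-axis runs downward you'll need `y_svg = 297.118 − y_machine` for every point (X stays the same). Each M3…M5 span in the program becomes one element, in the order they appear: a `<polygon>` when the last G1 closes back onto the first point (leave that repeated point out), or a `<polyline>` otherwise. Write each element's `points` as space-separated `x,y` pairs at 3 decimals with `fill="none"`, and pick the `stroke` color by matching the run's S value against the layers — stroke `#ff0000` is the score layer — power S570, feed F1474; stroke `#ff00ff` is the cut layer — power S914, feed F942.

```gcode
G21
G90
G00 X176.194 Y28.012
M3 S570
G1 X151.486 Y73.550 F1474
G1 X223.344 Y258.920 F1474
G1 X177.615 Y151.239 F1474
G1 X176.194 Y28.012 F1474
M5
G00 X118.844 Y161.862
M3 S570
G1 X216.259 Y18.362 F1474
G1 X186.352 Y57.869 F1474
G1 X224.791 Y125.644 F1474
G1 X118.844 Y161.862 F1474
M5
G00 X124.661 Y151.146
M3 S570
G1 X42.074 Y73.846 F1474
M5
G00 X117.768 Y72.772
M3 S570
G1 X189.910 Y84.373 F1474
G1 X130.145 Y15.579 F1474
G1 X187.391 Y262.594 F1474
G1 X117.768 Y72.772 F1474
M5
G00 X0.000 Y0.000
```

Machine Y-up, SVG Y-down with viewBox height 297.118, so y_svg = 297.118 − y_machine; X carries over. Every run uses S570, so all elements get stroke `#ff0000` (score).

Run 1: The run returns to its start, so emit a `<polygon>` with points (Y-flipped): 176.194,269.106 151.486,223.568 223.344,38.198 177.615,145.879.

Run 2: The run returns to its start, so emit a `<polygon>` with points (Y-flipped): 118.844,135.256 216.259,278.756 186.352,239.249 224.791,171.474.

Run 3: The run is open, so emit a `<polyline>` with points (Y-flipped): 124.661,145.972 42.074,223.272.

Run 4: The run returns to its start, so emit a `<polygon>` with points (Y-flipped): 117.768,224.346 189.910,212.745 130.145,281.539 187.391,34.524.

<svg xmlns="http://www.w3.org/2000/svg" width="235.961mm" height="297.118mm" viewBox="0 0 235.961 297.118">
  <polygon points="176.194,269.106 151.486,223.568 223.344,38.198 177.615,145.879" fill="none" stroke="#ff0000"/>
  <polygon points="118.844,135.256 216.259,278.756 186.352,239.249 224.791,171.474" fill="none" stroke="#ff0000"/>
  <polyline points="124.661,145.972 42.074,223.272" fill="none" stroke="#ff0000"/>
  <polygon points="117.768,224.346 189.910,212.745 130.145,281.539 187.391,34.524" fill="none" stroke="#ff0000"/>
</svg>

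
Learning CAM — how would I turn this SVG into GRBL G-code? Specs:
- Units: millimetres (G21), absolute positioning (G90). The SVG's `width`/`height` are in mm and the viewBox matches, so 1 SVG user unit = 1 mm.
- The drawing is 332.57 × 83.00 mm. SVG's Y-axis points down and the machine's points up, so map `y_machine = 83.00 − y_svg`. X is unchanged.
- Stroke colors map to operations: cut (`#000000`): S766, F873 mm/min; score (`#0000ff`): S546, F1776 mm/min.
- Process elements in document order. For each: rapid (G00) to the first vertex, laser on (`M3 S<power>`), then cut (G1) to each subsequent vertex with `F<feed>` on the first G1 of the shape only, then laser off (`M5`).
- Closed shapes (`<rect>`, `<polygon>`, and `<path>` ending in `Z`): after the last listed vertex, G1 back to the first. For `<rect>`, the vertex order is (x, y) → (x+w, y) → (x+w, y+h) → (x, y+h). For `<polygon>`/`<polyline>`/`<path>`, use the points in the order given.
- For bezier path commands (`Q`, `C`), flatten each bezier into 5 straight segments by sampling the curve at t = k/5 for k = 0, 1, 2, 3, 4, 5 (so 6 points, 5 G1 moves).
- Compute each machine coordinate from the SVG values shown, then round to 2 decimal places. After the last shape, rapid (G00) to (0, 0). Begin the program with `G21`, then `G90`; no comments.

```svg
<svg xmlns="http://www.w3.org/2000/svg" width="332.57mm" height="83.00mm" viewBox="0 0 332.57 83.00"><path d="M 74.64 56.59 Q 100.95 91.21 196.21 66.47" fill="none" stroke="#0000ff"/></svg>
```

1 u = 1 mm; y_m = 83.00 − y.

[1] `<path>` quadratic bezier, #0000ff→score S546 F1776: (74.64,26.41) → (87.92,14.94) → (106.72,8.21) → (131.03,6.24) → (160.86,9.01) → (196.21,16.53)

G21
G90
G00 X74.64 Y26.41
M3 S546
G1 X87.92 Y14.94 F1776
G1 X106.72 Y8.21
G1 X131.03 Y6.24
G1 X160.86 Y9.01
G1 X196.21 Y16.53
M5
G00 X0.00 Y0.00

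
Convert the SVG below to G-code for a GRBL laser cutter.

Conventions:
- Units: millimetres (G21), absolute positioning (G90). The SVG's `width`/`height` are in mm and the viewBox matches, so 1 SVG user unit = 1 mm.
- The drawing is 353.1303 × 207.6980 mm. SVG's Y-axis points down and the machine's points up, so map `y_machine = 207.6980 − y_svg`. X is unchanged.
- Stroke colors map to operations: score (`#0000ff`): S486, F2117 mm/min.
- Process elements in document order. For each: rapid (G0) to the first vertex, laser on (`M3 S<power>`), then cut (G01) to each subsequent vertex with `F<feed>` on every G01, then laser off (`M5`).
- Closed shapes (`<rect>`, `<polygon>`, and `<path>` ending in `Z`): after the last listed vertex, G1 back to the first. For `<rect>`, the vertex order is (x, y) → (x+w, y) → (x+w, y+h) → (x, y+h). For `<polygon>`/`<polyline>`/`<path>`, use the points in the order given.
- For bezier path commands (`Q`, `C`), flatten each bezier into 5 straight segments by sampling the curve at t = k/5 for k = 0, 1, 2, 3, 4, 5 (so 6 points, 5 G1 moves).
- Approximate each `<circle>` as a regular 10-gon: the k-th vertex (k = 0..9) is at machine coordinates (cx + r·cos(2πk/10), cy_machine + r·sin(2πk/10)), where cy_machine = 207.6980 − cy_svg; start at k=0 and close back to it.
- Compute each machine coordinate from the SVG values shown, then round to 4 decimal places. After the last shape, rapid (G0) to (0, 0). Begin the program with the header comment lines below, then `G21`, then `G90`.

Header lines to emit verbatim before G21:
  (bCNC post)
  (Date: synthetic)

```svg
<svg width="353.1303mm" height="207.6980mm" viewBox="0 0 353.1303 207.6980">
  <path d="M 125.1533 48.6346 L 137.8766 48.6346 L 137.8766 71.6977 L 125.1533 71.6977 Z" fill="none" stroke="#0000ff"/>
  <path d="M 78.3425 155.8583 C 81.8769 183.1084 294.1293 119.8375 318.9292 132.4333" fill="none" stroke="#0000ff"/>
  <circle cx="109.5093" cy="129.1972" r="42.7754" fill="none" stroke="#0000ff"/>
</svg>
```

(bCNC post)
(Date: synthetic)
G21
G90
G0 X125.1533 Y159.0634
M3 S486
G01 X137.8766 Y159.0634 F2117
G01 X137.8766 Y136.0003 F2117
G01 X125.1533 Y136.0003 F2117
G01 X125.1533 Y159.0634 F2117
M5
G0 X78.3425 Y51.8397
M3 S486
G01 X102.3399 Y45.0211 F2117
G01 X157.4135 Y51.9408 F2117
G01 X224.5470 Y64.6125 F2117
G01 X284.7243 Y75.0493 F2117
G01 X318.9292 Y75.2647 F2117
M5
G0 X152.2847 Y78.5008
M3 S486
G01 X144.1153 Y103.6435 F2117
G01 X122.7276 Y119.1826 F2117
G01 X96.2910 Y119.1826 F2117
G01 X74.9033 Y103.6435 F2117
G01 X66.7339 Y78.5008 F2117
G01 X74.9033 Y53.3581 F2117
G01 X96.2910 Y37.8190 F2117
G01 X122.7276 Y37.8190 F2117
G01 X144.1153 Y53.3581 F2117
G01 X152.2847 Y78.5008 F2117
M5
G0 X0.0000 Y0.0000

1 u = 1 mm; y_m = 207.6980 − y.

[1] `<path>` rectangle, #0000ff→score S486 F2117: (125.1533,159.0634) → (137.8766,159.0634) → (137.8766,136.0003) → (125.1533,136.0003) → (125.1533,159.0634) (closed)

[2] `<path>` cubic bezier, #0000ff→score S486 F2117: (78.3425,51.8397) → (102.3399,45.0211) → (157.4135,51.9408) → (224.5470,64.6125) → (284.7243,75.0493) → (318.9292,75.2647)

[3] `<circle>` circle, #0000ff→score S486 F2117: (152.2847,78.5008) → (144.1153,103.6435) → (122.7276,119.1826) → (96.2910,119.1826) → (74.9033,103.6435) → (66.7339,78.5008) → (74.9033,53.3581) → (96.2910,37.8190) → (122.7276,37.8190) → (144.1153,53.3581) → (152.2847,78.5008) (closed)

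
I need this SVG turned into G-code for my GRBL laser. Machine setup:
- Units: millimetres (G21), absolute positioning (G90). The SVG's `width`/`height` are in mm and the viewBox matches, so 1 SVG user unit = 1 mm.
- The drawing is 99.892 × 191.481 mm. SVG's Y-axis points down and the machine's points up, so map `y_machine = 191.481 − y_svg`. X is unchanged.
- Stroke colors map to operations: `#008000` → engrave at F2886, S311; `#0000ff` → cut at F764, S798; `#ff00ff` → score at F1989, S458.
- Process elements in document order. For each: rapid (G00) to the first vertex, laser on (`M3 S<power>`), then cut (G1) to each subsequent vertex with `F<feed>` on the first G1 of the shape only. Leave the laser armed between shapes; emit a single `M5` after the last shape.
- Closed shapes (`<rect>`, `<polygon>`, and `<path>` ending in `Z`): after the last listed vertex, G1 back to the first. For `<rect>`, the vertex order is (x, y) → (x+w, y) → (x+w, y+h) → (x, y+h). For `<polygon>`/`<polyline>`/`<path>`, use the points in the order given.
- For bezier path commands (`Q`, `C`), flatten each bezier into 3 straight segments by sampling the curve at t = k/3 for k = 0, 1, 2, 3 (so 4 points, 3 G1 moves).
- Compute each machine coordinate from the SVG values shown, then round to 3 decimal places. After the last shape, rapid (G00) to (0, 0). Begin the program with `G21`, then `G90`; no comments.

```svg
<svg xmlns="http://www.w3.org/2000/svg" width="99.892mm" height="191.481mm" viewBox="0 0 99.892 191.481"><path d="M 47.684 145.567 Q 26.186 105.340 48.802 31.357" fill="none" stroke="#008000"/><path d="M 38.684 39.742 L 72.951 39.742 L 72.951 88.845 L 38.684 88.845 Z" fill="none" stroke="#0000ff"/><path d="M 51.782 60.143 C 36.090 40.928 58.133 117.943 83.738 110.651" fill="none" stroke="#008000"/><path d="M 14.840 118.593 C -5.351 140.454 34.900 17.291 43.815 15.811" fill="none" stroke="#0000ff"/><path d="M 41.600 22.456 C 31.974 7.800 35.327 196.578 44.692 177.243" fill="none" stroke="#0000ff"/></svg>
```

G21
G90
G00 X47.684 Y45.914
M3 S311
G1 X38.254 Y76.483 F2886
G1 X38.626 Y114.553
G1 X48.802 Y160.124
G00 X38.684 Y151.739
M3 S798
G1 X72.951 Y151.739 F764
G1 X72.951 Y102.636
G1 X38.684 Y102.636
G1 X38.684 Y151.739
G00 X51.782 Y131.338
M3 S311
G1 X47.403 Y125.163 F2886
G1 X60.586 Y94.954
G1 X83.738 Y80.830
G00 X14.840 Y72.888
M3 S798
G1 X11.397 Y89.490 F764
G1 X27.854 Y143.507
G1 X43.815 Y175.670
G00 X41.600 Y169.025
M3 S798
G1 X36.042 Y131.112 F764
G1 X37.589 Y49.032
G1 X44.692 Y14.238
M5
G00 X0.000 Y0.000

viewBox `0 0 99.892 191.481` with mm width/height → 1 unit = 1 mm. Flip: y_m = 191.481 − y_svg.

**Shape 1** — `<path>` quadratic bezier, stroke `#008000` → engrave (S311, F2886). Control points (SVG): P0=(47.684,145.567), P1=(26.186,105.340), P2=(48.802,31.357); sampled at t=k/3. Machine vertices: (47.684,45.914) → (38.254,76.483) → (38.626,114.553) → (48.802,160.124). Open path.

**Shape 2** — `<path>` rectangle, stroke `#0000ff` → cut (S798, F764). Machine vertices: (38.684,151.739) → (72.951,151.739) → (72.951,102.636) → (38.684,102.636) → (38.684,151.739). Closed: final G1 returns to the first vertex.

**Shape 3** — `<path>` cubic bezier, stroke `#008000` → engrave (S311, F2886). Control points (SVG): P0=(51.782,60.143), P1=(36.090,40.928), P2=(58.133,117.943), P3=(83.738,110.651); sampled at t=k/3. Machine vertices: (51.782,131.338) → (47.403,125.163) → (60.586,94.954) → (83.738,80.830). Open path.

**Shape 4** — `<path>` cubic bezier, stroke `#0000ff` → cut (S798, F764). Control points (SVG): P0=(14.840,118.593), P1=(-5.351,140.454), P2=(34.900,17.291), P3=(43.815,15.811); sampled at t=k/3. Machine vertices: (14.840,72.888) → (11.397,89.490) → (27.854,143.507) → (43.815,175.670). Open path.

**Shape 5** — `<path>` cubic bezier, stroke `#0000ff` → cut (S798, F764). Control points (SVG): P0=(41.600,22.456), P1=(31.974,7.800), P2=(35.327,196.578), P3=(44.692,177.243); sampled at t=k/3. Machine vertices: (41.600,169.025) → (36.042,131.112) → (37.589,49.032) → (44.692,14.238). Open path.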